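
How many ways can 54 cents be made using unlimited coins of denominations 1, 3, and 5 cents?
Coefficient of x^54 in 1/(1-x^1) · 1/(1-x^3) · 1/(1-x^5). Case on j = number of 5-cent coins (j = 0..10); remainder r = 54 - 5j is made from {1,3} in ⌊r/3⌋+1 ways. r = 54, 49, 44, 39, 34, 29, 24, 19, 14, 9, 4 → 19 + 17 + 15 + 14 + 12 + 10 + 9 + 7 + 5 + 4 + 2 = 114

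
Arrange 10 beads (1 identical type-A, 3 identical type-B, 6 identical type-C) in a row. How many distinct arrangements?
10! / (1! × 3! × 6!) = 840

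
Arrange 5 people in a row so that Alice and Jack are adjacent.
Treat as block: (5-1)! × 2! = 24 × 2 = 48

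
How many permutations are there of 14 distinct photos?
14! = 87178291200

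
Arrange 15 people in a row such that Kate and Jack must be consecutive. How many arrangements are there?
Treat the 2 as one block: (15-2+1)! × 2! = 87178291200 × 2 = 174356582400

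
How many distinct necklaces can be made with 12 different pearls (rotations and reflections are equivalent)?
(12-1)!/2 = 39916800/2 = 19958400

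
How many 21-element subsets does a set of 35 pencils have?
C(35,21) = 35!/(21!×14!) = 2319959400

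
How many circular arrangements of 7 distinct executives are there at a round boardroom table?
Circular: fix one position, arrange the rest. (7-1)! = 720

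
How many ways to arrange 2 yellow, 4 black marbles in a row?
6! / (2! × 4!) = 15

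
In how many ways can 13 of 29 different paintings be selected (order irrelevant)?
C(29,13) = 29!/(13!×16!) = 67863915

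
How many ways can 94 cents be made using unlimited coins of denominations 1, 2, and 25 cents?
Coefficient of x^94 in 1/(1-x^1) · 1/(1-x^2) · 1/(1-x^25). Case on j = number of 25-cent coins (j = 0..3); remainder r = 94 - 25j is made from {1,2} in ⌊r/2⌋+1 ways. r = 94, 69, 44, 19 → 48 + 35 + 23 + 10 = 116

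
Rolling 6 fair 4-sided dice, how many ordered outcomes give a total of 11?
Coefficient of x^11 in (x + x² + ... + x^4)^6. By inclusion-exclusion on dice exceeding 4: Σ_j (-1)^j C(6,j)·C(11-1-4j, 5) = C(6,0)·C(10,5) - C(6,1)·C(6,5) = 1·252 - 6·6 = 216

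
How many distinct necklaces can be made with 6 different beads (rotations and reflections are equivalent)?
(6-1)!/2 = 120/2 = 60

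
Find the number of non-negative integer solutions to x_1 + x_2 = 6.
C(6+2-1, 2-1) = C(7, 1) = 7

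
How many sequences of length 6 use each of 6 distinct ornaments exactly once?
6! = 720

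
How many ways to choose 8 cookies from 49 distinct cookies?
C(49,8) = 49!/(8!×41!) = 450978066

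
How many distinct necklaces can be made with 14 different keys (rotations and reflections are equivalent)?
(14-1)!/2 = 6227020800/2 = 3113510400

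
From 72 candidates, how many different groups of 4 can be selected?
C(72,4) = 72!/(4!×68!) = 1028790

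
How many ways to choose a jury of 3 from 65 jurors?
C(65,3) = 65!/(3!×62!) = 43680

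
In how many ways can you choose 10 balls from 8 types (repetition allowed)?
C(10+8-1, 8-1) = C(17, 7) = 19448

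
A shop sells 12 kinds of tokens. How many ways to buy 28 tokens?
C(28+12-1, 12-1) = C(39, 11) = 1676056044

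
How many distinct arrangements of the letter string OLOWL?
5! / (2! × 2! × 1!) = 30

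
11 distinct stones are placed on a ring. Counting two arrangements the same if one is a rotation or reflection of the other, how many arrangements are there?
(11-1)!/2 = 3628800/2 = 1814400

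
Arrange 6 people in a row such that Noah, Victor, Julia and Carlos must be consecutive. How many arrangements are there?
Treat the 4 as one block: (6-4+1)! × 4! = 6 × 24 = 144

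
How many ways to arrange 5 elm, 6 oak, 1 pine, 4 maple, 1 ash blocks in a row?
17! / (5! × 6! × 1! × 4! × 1!) = 171531360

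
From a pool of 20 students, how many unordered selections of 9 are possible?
C(20,9) = 20!/(9!×11!) = 167960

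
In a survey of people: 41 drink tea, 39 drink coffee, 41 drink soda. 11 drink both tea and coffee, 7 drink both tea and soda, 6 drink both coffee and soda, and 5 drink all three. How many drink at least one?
|A∪B∪C| = 41+39+41-11-7-6+5 = 102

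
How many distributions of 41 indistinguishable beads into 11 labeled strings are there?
C(41+11-1, 11-1) = C(51, 10) = 12777711870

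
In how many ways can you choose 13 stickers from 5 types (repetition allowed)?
C(13+5-1, 5-1) = C(17, 4) = 2380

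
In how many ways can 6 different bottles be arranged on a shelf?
6! = 720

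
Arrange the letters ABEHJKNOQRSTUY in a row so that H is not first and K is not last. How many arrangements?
By inclusion-exclusion: 14! - 2×(14-1)! + (14-2)! = 87178291200 - 12454041600 + 479001600 = 75203251200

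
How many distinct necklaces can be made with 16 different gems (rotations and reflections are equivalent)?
(16-1)!/2 = 1307674368000/2 = 653837184000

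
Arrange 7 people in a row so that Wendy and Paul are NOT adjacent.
Total - adjacent = 7! - (7-1)!×2 = 5040 - 1440 = 3600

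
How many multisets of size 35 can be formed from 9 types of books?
C(35+9-1, 9-1) = C(43, 8) = 145008513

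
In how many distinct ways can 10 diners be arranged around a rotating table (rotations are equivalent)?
Circular: fix one position, arrange the rest. (10-1)! = 362880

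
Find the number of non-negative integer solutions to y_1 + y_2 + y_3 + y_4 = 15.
C(15+4-1, 4-1) = C(18, 3) = 816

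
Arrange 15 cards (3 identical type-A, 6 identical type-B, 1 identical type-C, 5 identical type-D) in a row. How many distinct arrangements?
15! / (3! × 6! × 1! × 5!) = 2522520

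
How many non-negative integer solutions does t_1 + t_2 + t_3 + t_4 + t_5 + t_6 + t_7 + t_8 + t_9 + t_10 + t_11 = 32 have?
C(32+11-1, 11-1) = C(42, 10) = 1471442973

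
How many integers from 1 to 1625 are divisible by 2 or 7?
⌊1625/2⌋ + ⌊1625/7⌋ - ⌊1625/14⌋ = 812 + 232 - 116 = 928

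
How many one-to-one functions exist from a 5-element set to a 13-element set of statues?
P(13,5) = 13!/(13-5)! = 154440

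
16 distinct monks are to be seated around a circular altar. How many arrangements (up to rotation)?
Circular: fix one position, arrange the rest. (16-1)! = 1307674368000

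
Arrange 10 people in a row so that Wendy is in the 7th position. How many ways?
Fix one position: (10-1)! = 362880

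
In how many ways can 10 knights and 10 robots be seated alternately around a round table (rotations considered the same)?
Fix one of the knights: (10-1)! ways for the remaining knights, × 10! ways for the robots = 362880 × 3628800 = 1316818944000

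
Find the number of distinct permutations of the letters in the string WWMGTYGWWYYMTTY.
15! / (4! × 2! × 4! × 2! × 3!) = 94594500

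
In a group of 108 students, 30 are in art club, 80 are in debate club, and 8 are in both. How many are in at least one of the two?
|A∪B| = |A| + |B| - |A∩B| = 30 + 80 - 8 = 102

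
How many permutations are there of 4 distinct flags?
4! = 24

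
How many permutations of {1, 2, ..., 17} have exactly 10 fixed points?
Choose the 10 fixed points C(17,10) = 19448, derange the rest: !7 = Σ_{j=0}^{7} (-1)^j·7!/j! = 5040 - 5040 + 2520 - 840 + 210 - 42 + 7 - 1 = 1854. Product = 19448 × 1854 = 36056592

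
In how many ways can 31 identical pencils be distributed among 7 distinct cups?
C(31+7-1, 7-1) = C(37, 6) = 2324784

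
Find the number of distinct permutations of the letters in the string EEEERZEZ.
8! / (5! × 2! × 1!) = 168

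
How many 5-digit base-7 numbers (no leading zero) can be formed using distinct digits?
First digit: 6 choices (nonzero). Then descending: 6 × 6 × 5 × 4 × 3 = 2160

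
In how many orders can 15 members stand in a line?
15! = 1307674368000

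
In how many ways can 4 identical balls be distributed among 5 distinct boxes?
C(4+5-1, 5-1) = C(8, 4) = 70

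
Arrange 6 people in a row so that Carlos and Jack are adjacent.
Treat as block: (6-1)! × 2! = 120 × 2 = 240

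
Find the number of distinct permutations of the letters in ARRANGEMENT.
11! / (2! × 2! × 2! × 1! × 2! × 1! × 1!) = 2494800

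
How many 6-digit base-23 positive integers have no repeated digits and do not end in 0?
Last digit: 22 nonzero choices. First digit: 21 (nonzero, ≠last). Middle 4: P(21,4) = 143640. Total = 66361680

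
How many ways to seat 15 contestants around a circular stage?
Circular: fix one position, arrange the rest. (15-1)! = 87178291200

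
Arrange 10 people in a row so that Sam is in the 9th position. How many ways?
Fix one position: (10-1)! = 362880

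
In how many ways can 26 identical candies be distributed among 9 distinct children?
C(26+9-1, 9-1) = C(34, 8) = 18156204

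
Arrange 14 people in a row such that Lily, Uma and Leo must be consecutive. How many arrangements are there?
Treat the 3 as one block: (14-3+1)! × 3! = 479001600 × 6 = 2874009600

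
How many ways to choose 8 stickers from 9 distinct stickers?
C(9,8) = 9!/(8!×1!) = 9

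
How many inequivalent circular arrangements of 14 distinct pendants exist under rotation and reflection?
(14-1)!/2 = 6227020800/2 = 3113510400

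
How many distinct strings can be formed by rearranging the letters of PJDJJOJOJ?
9! / (1! × 2! × 5! × 1!) = 1512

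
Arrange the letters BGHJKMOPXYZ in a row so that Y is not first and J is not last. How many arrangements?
By inclusion-exclusion: 11! - 2×(11-1)! + (11-2)! = 39916800 - 7257600 + 362880 = 33022080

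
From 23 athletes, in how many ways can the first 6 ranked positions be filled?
P(23,6) = 23!/(23-6)! = 72681840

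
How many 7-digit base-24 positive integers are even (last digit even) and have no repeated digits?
Last∈{0,2,4,6,8,10,12,14,16,18,20,22}. Last=0: 72681840. Last nonzero: 11×22×P(22,5) = 764739360. Total = 837421200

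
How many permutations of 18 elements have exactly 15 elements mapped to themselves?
Choose the 15 fixed points C(18,15) = 816, derange the rest: !3 = Σ_{j=0}^{3} (-1)^j·3!/j! = 6 - 6 + 3 - 1 = 2. Product = 816 × 2 = 1632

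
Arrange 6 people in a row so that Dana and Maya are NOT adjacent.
Total - adjacent = 6! - (6-1)!×2 = 720 - 240 = 480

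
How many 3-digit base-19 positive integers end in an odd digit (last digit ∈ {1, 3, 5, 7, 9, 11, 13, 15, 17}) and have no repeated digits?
Last∈{1,3,5,7,9,11,13,15,17}. Last=0: 0. Last nonzero: 9×17×P(17,1) = 2601. Total = 2601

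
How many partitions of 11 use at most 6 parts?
By conjugation, equals partitions of 11 into parts ≤ 6. Let r_j(i) = number of partitions of i into parts ≤ j, for i = 0..11. r_1(i) = 1 for all i; r_j(i) = r_{j-1}(i) + r_j(i-j). Rows j = 2..6: ≤2: 1 1 2 2 3 3 4 4 5 5 6 6; ≤3: 1 1 2 3 4 5 7 8 10 12 14 16; ≤4: 1 1 2 3 5 6 9 11 15 18 23 27; ≤5: 1 1 2 3 5 7 10 13 18 23 30 37; ≤6: 1 1 2 3 5 7 11 14 20 26 35 44. r_6(11) = 44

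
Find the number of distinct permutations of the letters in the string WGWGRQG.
7! / (1! × 1! × 3! × 2!) = 420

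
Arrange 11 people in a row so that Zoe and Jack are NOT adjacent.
Total - adjacent = 11! - (11-1)!×2 = 39916800 - 7257600 = 32659200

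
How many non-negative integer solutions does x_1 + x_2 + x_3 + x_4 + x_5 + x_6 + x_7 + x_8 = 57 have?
C(57+8-1, 8-1) = C(64, 7) = 621216192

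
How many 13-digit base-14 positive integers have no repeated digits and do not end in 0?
Last digit: 13 nonzero choices. First digit: 12 (nonzero, ≠last). Middle 11: P(12,11) = 479001600. Total = 74724249600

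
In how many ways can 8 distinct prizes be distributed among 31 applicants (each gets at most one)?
P(31,8) = 31!/(31-8)! = 318073392000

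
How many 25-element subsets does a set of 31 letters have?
C(31,25) = 31!/(25!×6!) = 736281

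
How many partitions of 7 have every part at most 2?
Let r_j(i) = number of partitions of i into parts ≤ j, for i = 0..7. r_1(i) = 1 for all i; r_j(i) = r_{j-1}(i) + r_j(i-j). Rows j = 2..2: ≤2: 1 1 2 2 3 3 4 4. r_2(7) = 4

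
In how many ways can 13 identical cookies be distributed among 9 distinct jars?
C(13+9-1, 9-1) = C(21, 8) = 203490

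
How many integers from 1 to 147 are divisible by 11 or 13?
⌊147/11⌋ + ⌊147/13⌋ - ⌊147/143⌋ = 13 + 11 - 1 = 23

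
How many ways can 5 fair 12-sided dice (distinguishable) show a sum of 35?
Coefficient of x^35 in (x + x² + ... + x^12)^5. By inclusion-exclusion on dice exceeding 12: Σ_j (-1)^j C(5,j)·C(35-1-12j, 4) = C(5,0)·C(34,4) - C(5,1)·C(22,4) + C(5,2)·C(10,4) = 1·46376 - 5·7315 + 10·210 = 11901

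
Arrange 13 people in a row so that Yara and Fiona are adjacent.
Treat as block: (13-1)! × 2! = 479001600 × 2 = 958003200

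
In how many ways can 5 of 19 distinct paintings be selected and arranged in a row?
P(19,5) = 19!/(19-5)! = 1395360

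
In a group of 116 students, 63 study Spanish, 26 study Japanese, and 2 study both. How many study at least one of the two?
|A∪B| = |A| + |B| - |A∩B| = 63 + 26 - 2 = 87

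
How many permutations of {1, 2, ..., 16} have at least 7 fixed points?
Exactly j fixed points: C(16,j)·!(16-j); sum over j ≥ 7 (derangement numbers via !m = (m-1)·(!(m-1) + !(m-2)): !0..!9 = 1, 0, 1, 2, 9, 44, 265, 1854, 14833, 133496). Σ_{j=7}^{16} C(16,j)·!(16-j) = C(16,7)·!9 + C(16,8)·!8 + C(16,9)·!7 + C(16,10)·!6 + C(16,11)·!5 + C(16,12)·!4 + C(16,13)·!3 + C(16,14)·!2 + C(16,15)·!1 + C(16,16)·!0 = 11440·133496 + 12870·14833 + 11440·1854 + 8008·265 + 4368·44 + 1820·9 + 560·2 + 120·1 + 16·0 + 1·1 = 1741636643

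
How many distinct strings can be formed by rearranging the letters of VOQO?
4! / (2! × 1! × 1!) = 12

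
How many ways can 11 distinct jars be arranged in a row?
11! = 39916800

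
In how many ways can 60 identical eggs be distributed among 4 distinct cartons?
C(60+4-1, 4-1) = C(63, 3) = 39711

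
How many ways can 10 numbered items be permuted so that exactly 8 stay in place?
Choose the 8 fixed points C(10,8) = 45, derange the rest: !2 = Σ_{j=0}^{2} (-1)^j·2!/j! = 2 - 2 + 1 = 1. Product = 45 × 1 = 45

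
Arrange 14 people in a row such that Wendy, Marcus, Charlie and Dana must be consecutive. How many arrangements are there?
Treat the 4 as one block: (14-4+1)! × 4! = 39916800 × 24 = 958003200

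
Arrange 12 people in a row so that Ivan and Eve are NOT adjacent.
Total - adjacent = 12! - (12-1)!×2 = 479001600 - 79833600 = 399168000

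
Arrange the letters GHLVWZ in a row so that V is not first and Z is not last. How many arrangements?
By inclusion-exclusion: 6! - 2×(6-1)! + (6-2)! = 720 - 240 + 24 = 504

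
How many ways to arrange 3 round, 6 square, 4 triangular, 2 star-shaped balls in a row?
15! / (3! × 6! × 4! × 2!) = 6306300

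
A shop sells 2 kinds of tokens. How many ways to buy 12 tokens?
C(12+2-1, 2-1) = C(13, 1) = 13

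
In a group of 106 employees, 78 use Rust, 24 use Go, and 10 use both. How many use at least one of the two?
|A∪B| = |A| + |B| - |A∩B| = 78 + 24 - 10 = 92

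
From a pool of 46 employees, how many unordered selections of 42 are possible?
C(46,42) = 46!/(42!×4!) = 163185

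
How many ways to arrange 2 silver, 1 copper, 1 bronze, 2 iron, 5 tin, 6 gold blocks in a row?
17! / (2! × 1! × 1! × 2! × 5! × 6!) = 1029188160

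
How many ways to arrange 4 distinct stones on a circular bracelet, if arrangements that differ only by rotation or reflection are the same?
(4-1)!/2 = 6/2 = 3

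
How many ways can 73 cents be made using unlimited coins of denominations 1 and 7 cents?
Coefficient of x^73 in 1/(1-x^1) · 1/(1-x^7). Use j coins of 7 for j = 0..⌊73/7⌋ = 10, the rest in 1s: 10 + 1 = 11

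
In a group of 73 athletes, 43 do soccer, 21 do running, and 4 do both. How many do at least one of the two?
|A∪B| = |A| + |B| - |A∩B| = 43 + 21 - 4 = 60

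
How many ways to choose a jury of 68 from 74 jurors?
C(74,68) = 74!/(68!×6!) = 185250786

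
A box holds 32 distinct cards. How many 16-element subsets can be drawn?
C(32,16) = 32!/(16!×16!) = 601080390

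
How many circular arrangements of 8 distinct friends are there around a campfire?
Circular: fix one position, arrange the rest. (8-1)! = 5040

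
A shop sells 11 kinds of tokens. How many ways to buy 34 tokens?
C(34+11-1, 11-1) = C(44, 10) = 2481256778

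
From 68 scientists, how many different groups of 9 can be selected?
C(68,9) = 68!/(9!×59!) = 49280065120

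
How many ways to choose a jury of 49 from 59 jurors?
C(59,49) = 59!/(49!×10!) = 62828356305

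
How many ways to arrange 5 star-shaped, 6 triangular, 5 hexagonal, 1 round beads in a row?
17! / (5! × 6! × 5! × 1!) = 34306272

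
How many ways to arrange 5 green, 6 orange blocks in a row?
11! / (5! × 6!) = 462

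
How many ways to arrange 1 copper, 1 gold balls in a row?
2! / (1! × 1!) = 2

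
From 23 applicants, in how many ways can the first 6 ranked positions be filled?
P(23,6) = 23!/(23-6)! = 72681840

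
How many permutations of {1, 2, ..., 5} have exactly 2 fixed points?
Choose the 2 fixed points C(5,2) = 10, derange the rest: !3 = Σ_{j=0}^{3} (-1)^j·3!/j! = 6 - 6 + 3 - 1 = 2. Product = 10 × 2 = 20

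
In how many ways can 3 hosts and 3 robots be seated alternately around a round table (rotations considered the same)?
Fix one of the hosts: (3-1)! ways for the remaining hosts, × 3! ways for the robots = 2 × 6 = 12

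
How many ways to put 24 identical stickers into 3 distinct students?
C(24+3-1, 3-1) = C(26, 2) = 325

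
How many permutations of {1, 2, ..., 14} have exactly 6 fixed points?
Choose the 6 fixed points C(14,6) = 3003, derange the rest: !8 = Σ_{j=0}^{8} (-1)^j·8!/j! = 40320 - 40320 + 20160 - 6720 + 1680 - 336 + 56 - 8 + 1 = 14833. Product = 3003 × 14833 = 44543499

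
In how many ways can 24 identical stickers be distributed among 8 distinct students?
C(24+8-1, 8-1) = C(31, 7) = 2629575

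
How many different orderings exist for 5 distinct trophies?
5! = 120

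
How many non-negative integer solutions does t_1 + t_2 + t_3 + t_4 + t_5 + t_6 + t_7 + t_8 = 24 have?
C(24+8-1, 8-1) = C(31, 7) = 2629575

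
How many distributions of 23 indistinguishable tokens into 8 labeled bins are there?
C(23+8-1, 8-1) = C(30, 7) = 2035800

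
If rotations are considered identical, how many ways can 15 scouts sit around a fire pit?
Circular: fix one position, arrange the rest. (15-1)! = 87178291200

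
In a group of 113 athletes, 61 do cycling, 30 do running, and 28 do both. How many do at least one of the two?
|A∪B| = |A| + |B| - |A∩B| = 61 + 30 - 28 = 63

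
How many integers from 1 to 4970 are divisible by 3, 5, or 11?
⌊4970/3⌋+⌊4970/5⌋+⌊4970/11⌋ - ⌊4970/15⌋-⌊4970/33⌋-⌊4970/55⌋ + ⌊4970/165⌋ = 1656+994+451 - 331-150-90 + 30 = 2560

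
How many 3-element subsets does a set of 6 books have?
C(6,3) = 6!/(3!×3!) = 20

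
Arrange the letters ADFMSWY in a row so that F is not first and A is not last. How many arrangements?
By inclusion-exclusion: 7! - 2×(7-1)! + (7-2)! = 5040 - 1440 + 120 = 3720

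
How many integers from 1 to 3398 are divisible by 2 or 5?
⌊3398/2⌋ + ⌊3398/5⌋ - ⌊3398/10⌋ = 1699 + 679 - 339 = 2039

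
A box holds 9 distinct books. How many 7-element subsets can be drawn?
C(9,7) = 9!/(7!×2!) = 36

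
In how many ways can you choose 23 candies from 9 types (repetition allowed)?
C(23+9-1, 9-1) = C(31, 8) = 7888725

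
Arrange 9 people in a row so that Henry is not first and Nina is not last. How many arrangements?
By inclusion-exclusion: 9! - 2×(9-1)! + (9-2)! = 362880 - 80640 + 5040 = 287280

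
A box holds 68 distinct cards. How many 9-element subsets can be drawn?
C(68,9) = 68!/(9!×59!) = 49280065120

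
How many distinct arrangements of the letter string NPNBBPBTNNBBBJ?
14! / (1! × 2! × 4! × 1! × 6!) = 2522520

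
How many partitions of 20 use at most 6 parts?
By conjugation, equals partitions of 20 into parts ≤ 6. Let r_j(i) = number of partitions of i into parts ≤ j, for i = 0..20. r_1(i) = 1 for all i; r_j(i) = r_{j-1}(i) + r_j(i-j). Rows j = 2..6: ≤2: 1 1 2 2 3 3 4 4 5 5 6 6 7 7 8 8 9 9 10 10 11; ≤3: 1 1 2 3 4 5 7 8 10 12 14 16 19 21 24 27 30 33 37 40 44; ≤4: 1 1 2 3 5 6 9 11 15 18 23 27 34 39 47 54 64 72 84 94 108; ≤5: 1 1 2 3 5 7 10 13 18 23 30 37 47 57 70 84 101 119 141 164 192; ≤6: 1 1 2 3 5 7 11 14 20 26 35 44 58 71 90 110 136 163 199 235 282. r_6(20) = 282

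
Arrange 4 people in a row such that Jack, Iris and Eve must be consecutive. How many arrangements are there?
Treat the 3 as one block: (4-3+1)! × 3! = 2 × 6 = 12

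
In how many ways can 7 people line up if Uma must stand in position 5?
Fix one position: (7-1)! = 720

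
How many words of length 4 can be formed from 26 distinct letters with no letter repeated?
P(26,4) = 26!/(26-4)! = 358800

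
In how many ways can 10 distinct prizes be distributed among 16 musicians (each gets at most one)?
P(16,10) = 16!/(16-10)! = 29059430400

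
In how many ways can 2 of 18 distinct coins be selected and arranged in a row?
P(18,2) = 18!/(18-2)! = 306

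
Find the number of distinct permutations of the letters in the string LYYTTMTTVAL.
11! / (1! × 2! × 1! × 1! × 4! × 2!) = 415800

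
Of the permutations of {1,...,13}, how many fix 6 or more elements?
Exactly j fixed points: C(13,j)·!(13-j); sum over j ≥ 6 (derangement numbers via !m = (m-1)·(!(m-1) + !(m-2)): !0..!7 = 1, 0, 1, 2, 9, 44, 265, 1854). Σ_{j=6}^{13} C(13,j)·!(13-j) = C(13,6)·!7 + C(13,7)·!6 + C(13,8)·!5 + C(13,9)·!4 + C(13,10)·!3 + C(13,11)·!2 + C(13,12)·!1 + C(13,13)·!0 = 1716·1854 + 1716·265 + 1287·44 + 715·9 + 286·2 + 78·1 + 13·0 + 1·1 = 3699918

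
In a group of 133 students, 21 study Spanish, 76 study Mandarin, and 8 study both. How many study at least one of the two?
|A∪B| = |A| + |B| - |A∩B| = 21 + 76 - 8 = 89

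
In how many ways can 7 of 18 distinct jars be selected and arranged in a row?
P(18,7) = 18!/(18-7)! = 160392960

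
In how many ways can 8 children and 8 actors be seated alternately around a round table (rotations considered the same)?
Fix one of the children: (8-1)! ways for the remaining children, × 8! ways for the actors = 5040 × 40320 = 203212800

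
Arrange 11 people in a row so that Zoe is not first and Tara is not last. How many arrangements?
By inclusion-exclusion: 11! - 2×(11-1)! + (11-2)! = 39916800 - 7257600 + 362880 = 33022080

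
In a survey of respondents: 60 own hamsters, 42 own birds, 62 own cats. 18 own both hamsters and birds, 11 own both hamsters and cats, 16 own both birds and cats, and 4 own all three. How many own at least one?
|A∪B∪C| = 60+42+62-18-11-16+4 = 123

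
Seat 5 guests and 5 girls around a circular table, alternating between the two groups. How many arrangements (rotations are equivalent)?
Fix one of the guests: (5-1)! ways for the remaining guests, × 5! ways for the girls = 24 × 120 = 2880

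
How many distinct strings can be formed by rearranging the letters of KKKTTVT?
7! / (1! × 3! × 3!) = 140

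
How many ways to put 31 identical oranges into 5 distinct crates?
C(31+5-1, 5-1) = C(35, 4) = 52360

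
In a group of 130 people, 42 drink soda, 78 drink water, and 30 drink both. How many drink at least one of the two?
|A∪B| = |A| + |B| - |A∩B| = 42 + 78 - 30 = 90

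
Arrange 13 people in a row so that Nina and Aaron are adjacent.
Treat as block: (13-1)! × 2! = 479001600 × 2 = 958003200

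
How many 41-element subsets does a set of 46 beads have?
C(46,41) = 46!/(41!×5!) = 1370754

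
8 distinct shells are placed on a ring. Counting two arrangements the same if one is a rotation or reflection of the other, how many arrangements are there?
(8-1)!/2 = 5040/2 = 2520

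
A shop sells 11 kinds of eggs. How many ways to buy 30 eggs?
C(30+11-1, 11-1) = C(40, 10) = 847660528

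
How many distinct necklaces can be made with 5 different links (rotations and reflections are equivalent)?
(5-1)!/2 = 24/2 = 12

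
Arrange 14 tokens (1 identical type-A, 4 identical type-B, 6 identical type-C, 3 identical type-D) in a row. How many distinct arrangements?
14! / (1! × 4! × 6! × 3!) = 840840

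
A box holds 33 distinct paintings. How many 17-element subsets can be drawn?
C(33,17) = 33!/(17!×16!) = 1166803110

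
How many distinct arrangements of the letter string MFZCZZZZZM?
10! / (1! × 2! × 6! × 1!) = 2520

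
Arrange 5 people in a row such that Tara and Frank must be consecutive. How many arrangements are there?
Treat the 2 as one block: (5-2+1)! × 2! = 24 × 2 = 48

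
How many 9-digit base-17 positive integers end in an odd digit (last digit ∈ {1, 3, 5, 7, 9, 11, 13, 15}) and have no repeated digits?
Last∈{1,3,5,7,9,11,13,15}. Last=0: 0. Last nonzero: 8×15×P(15,7) = 3891888000. Total = 3891888000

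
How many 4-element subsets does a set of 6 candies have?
C(6,4) = 6!/(4!×2!) = 15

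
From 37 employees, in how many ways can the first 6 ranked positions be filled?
P(37,6) = 37!/(37-6)! = 1673844480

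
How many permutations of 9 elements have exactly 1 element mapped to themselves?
Choose the 1 fixed point C(9,1) = 9, derange the rest: !8 = Σ_{j=0}^{8} (-1)^j·8!/j! = 40320 - 40320 + 20160 - 6720 + 1680 - 336 + 56 - 8 + 1 = 14833. Product = 9 × 14833 = 133497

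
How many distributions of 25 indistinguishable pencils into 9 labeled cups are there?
C(25+9-1, 9-1) = C(33, 8) = 13884156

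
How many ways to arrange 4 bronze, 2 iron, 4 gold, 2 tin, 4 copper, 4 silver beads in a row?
20! / (4! × 2! × 4! × 2! × 4! × 4!) = 1833241410000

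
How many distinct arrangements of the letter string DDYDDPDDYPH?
11! / (2! × 6! × 1! × 2!) = 13860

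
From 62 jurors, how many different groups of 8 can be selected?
C(62,8) = 62!/(8!×54!) = 3381098545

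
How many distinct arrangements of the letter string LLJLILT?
7! / (1! × 4! × 1! × 1!) = 210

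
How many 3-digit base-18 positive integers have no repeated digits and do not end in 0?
Last digit: 17 nonzero choices. First digit: 16 (nonzero, ≠last). Middle 1: P(16,1) = 16. Total = 4352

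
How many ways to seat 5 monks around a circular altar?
Circular: fix one position, arrange the rest. (5-1)! = 24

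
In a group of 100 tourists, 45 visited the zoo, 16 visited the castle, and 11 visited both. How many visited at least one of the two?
|A∪B| = |A| + |B| - |A∩B| = 45 + 16 - 11 = 50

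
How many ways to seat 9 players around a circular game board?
Circular: fix one position, arrange the rest. (9-1)! = 40320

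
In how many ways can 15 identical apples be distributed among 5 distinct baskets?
C(15+5-1, 5-1) = C(19, 4) = 3876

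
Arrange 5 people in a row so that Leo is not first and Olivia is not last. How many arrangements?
By inclusion-exclusion: 5! - 2×(5-1)! + (5-2)! = 120 - 48 + 6 = 78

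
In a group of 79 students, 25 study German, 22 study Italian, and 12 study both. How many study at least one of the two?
|A∪B| = |A| + |B| - |A∩B| = 25 + 22 - 12 = 35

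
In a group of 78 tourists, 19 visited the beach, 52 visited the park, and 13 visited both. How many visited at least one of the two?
|A∪B| = |A| + |B| - |A∩B| = 19 + 52 - 13 = 58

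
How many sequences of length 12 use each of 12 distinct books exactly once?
12! = 479001600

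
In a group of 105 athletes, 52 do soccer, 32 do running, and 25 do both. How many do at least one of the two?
|A∪B| = |A| + |B| - |A∩B| = 52 + 32 - 25 = 59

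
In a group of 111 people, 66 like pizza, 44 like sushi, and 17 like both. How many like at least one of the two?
|A∪B| = |A| + |B| - |A∩B| = 66 + 44 - 17 = 93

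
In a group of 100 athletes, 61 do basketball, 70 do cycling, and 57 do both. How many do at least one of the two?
|A∪B| = |A| + |B| - |A∩B| = 61 + 70 - 57 = 74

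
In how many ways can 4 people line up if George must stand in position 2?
Fix one position: (4-1)! = 6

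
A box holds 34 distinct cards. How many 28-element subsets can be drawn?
C(34,28) = 34!/(28!×6!) = 1344904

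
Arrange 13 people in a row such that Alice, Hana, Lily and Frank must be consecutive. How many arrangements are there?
Treat the 4 as one block: (13-4+1)! × 4! = 3628800 × 24 = 87091200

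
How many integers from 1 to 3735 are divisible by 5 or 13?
⌊3735/5⌋ + ⌊3735/13⌋ - ⌊3735/65⌋ = 747 + 287 - 57 = 977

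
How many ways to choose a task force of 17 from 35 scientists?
C(35,17) = 35!/(17!×18!) = 4537567650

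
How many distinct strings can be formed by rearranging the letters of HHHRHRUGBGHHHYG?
15! / (3! × 1! × 1! × 7! × 1! × 2!) = 21621600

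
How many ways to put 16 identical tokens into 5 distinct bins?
C(16+5-1, 5-1) = C(20, 4) = 4845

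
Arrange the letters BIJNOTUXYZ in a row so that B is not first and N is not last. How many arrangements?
By inclusion-exclusion: 10! - 2×(10-1)! + (10-2)! = 3628800 - 725760 + 40320 = 2943360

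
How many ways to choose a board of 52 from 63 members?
C(63,52) = 63!/(52!×11!) = 615790256823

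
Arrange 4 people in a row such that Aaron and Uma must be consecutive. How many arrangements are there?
Treat the 2 as one block: (4-2+1)! × 2! = 6 × 2 = 12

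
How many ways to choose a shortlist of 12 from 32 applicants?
C(32,12) = 32!/(12!×20!) = 225792840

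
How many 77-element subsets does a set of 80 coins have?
C(80,77) = 80!/(77!×3!) = 82160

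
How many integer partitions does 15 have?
Pentagonal recurrence p(n) = p(n-1) + p(n-2) - p(n-5) - p(n-7) + p(n-12) + p(n-15) - ... gives p(0..14) = 1, 1, 2, 3, 5, 7, 11, 15, 22, 30, 42, 56, 77, 101, 135. p(15) = p(14) + p(13) - p(10) - p(8) + p(3) + p(0) = 135 + 101 - 42 - 22 + 3 + 1 = 176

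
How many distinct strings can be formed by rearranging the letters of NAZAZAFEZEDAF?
13! / (1! × 4! × 2! × 1! × 3! × 2!) = 10810800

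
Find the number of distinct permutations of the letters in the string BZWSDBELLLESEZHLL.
17! / (2! × 2! × 1! × 2! × 1! × 1! × 5! × 3!) = 61751289600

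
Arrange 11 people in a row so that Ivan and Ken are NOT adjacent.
Total - adjacent = 11! - (11-1)!×2 = 39916800 - 7257600 = 32659200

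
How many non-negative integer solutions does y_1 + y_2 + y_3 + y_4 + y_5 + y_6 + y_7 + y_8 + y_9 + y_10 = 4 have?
C(4+10-1, 10-1) = C(13, 9) = 715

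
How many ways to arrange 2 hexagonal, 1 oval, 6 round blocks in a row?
9! / (2! × 1! × 6!) = 252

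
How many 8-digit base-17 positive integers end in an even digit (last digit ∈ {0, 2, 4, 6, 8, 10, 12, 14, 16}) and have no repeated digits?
Last∈{0,2,4,6,8,10,12,14,16}. Last=0: 57657600. Last nonzero: 8×15×P(15,6) = 432432000. Total = 490089600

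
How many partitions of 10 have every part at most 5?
Let r_j(i) = number of partitions of i into parts ≤ j, for i = 0..10. r_1(i) = 1 for all i; r_j(i) = r_{j-1}(i) + r_j(i-j). Rows j = 2..5: ≤2: 1 1 2 2 3 3 4 4 5 5 6; ≤3: 1 1 2 3 4 5 7 8 10 12 14; ≤4: 1 1 2 3 5 6 9 11 15 18 23; ≤5: 1 1 2 3 5 7 10 13 18 23 30. r_5(10) = 30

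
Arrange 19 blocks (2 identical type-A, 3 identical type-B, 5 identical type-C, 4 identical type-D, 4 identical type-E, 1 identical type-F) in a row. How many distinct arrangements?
19! / (2! × 3! × 5! × 4! × 4! × 1!) = 146659312800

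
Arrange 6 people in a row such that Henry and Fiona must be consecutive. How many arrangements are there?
Treat the 2 as one block: (6-2+1)! × 2! = 120 × 2 = 240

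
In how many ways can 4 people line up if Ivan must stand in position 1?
Fix one position: (4-1)! = 6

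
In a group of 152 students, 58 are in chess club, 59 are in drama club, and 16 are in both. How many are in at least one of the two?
|A∪B| = |A| + |B| - |A∩B| = 58 + 59 - 16 = 101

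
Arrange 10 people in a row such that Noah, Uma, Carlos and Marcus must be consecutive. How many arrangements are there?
Treat the 4 as one block: (10-4+1)! × 4! = 5040 × 24 = 120960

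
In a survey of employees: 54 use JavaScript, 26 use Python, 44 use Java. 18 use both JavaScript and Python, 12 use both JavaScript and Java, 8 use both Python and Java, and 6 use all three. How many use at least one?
|A∪B∪C| = 54+26+44-18-12-8+6 = 92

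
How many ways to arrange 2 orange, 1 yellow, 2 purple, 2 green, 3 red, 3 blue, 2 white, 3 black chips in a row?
18! / (2! × 1! × 2! × 2! × 3! × 3! × 2! × 3!) = 1852538688000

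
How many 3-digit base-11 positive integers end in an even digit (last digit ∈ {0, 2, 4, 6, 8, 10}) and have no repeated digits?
Last∈{0,2,4,6,8,10}. Last=0: 90. Last nonzero: 5×9×P(9,1) = 405. Total = 495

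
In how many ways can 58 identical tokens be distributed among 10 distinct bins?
C(58+10-1, 10-1) = C(67, 9) = 42757703560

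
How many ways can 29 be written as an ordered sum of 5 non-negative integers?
C(29+5-1, 5-1) = C(33, 4) = 40920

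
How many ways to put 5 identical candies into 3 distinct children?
C(5+3-1, 3-1) = C(7, 2) = 21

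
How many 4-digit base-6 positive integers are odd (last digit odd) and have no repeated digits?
Last∈{1,3,5}. Last=0: 0. Last nonzero: 3×4×P(4,2) = 144. Total = 144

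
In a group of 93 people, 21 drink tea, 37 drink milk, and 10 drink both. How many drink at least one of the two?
|A∪B| = |A| + |B| - |A∩B| = 21 + 37 - 10 = 48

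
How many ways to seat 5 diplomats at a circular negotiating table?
Circular: fix one position, arrange the rest. (5-1)! = 24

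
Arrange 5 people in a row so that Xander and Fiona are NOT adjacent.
Total - adjacent = 5! - (5-1)!×2 = 120 - 48 = 72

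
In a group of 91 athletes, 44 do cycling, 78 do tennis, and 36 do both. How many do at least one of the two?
|A∪B| = |A| + |B| - |A∩B| = 44 + 78 - 36 = 86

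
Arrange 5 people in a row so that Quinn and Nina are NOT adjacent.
Total - adjacent = 5! - (5-1)!×2 = 120 - 48 = 72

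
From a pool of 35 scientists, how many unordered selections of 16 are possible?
C(35,16) = 35!/(16!×19!) = 4059928950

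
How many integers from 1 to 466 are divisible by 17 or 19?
⌊466/17⌋ + ⌊466/19⌋ - ⌊466/323⌋ = 27 + 24 - 1 = 50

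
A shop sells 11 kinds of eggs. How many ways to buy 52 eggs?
C(52+11-1, 11-1) = C(62, 10) = 107518933731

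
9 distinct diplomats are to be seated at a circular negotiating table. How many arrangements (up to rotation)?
Circular: fix one position, arrange the rest. (9-1)! = 40320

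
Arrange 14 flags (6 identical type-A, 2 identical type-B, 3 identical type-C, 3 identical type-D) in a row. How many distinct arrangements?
14! / (6! × 2! × 3! × 3!) = 1681680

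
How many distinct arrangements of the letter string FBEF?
4! / (2! × 1! × 1!) = 12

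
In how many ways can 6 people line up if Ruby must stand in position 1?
Fix one position: (6-1)! = 120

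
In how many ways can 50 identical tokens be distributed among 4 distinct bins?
C(50+4-1, 4-1) = C(53, 3) = 23426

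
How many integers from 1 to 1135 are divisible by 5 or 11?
⌊1135/5⌋ + ⌊1135/11⌋ - ⌊1135/55⌋ = 227 + 103 - 20 = 310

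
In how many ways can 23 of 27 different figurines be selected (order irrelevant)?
C(27,23) = 27!/(23!×4!) = 17550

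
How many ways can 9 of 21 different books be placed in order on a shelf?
P(21,9) = 21!/(21-9)! = 106661318400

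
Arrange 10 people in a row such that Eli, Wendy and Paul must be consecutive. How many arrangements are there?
Treat the 3 as one block: (10-3+1)! × 3! = 40320 × 6 = 241920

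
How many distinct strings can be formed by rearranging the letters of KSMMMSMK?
8! / (4! × 2! × 2!) = 420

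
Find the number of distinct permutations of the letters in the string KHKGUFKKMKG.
11! / (1! × 1! × 1! × 2! × 1! × 5!) = 166320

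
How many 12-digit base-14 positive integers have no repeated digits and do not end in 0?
Last digit: 13 nonzero choices. First digit: 12 (nonzero, ≠last). Middle 10: P(12,10) = 239500800. Total = 37362124800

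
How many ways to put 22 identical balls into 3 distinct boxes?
C(22+3-1, 3-1) = C(24, 2) = 276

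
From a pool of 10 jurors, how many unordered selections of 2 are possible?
C(10,2) = 10!/(2!×8!) = 45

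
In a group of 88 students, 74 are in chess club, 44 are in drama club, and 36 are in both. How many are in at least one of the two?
|A∪B| = |A| + |B| - |A∩B| = 74 + 44 - 36 = 82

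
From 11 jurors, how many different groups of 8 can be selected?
C(11,8) = 11!/(8!×3!) = 165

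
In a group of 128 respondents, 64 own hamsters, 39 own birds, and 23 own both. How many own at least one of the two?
|A∪B| = |A| + |B| - |A∩B| = 64 + 39 - 23 = 80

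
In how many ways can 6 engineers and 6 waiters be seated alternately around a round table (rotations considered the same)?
Fix one of the engineers: (6-1)! ways for the remaining engineers, × 6! ways for the waiters = 120 × 720 = 86400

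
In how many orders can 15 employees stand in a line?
15! = 1307674368000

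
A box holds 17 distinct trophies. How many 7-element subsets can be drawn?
C(17,7) = 17!/(7!×10!) = 19448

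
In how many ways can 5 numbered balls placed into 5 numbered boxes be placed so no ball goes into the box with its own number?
!5 = Σ_{j=0}^{5} (-1)^j·5!/j! = 120 - 120 + 60 - 20 + 5 - 1 = 44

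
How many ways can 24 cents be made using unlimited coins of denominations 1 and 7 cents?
Coefficient of x^24 in 1/(1-x^1) · 1/(1-x^7). Use j coins of 7 for j = 0..⌊24/7⌋ = 3, the rest in 1s: 3 + 1 = 4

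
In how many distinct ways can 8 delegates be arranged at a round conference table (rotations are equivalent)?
Circular: fix one position, arrange the rest. (8-1)! = 5040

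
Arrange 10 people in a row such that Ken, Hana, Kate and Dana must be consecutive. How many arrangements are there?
Treat the 4 as one block: (10-4+1)! × 4! = 5040 × 24 = 120960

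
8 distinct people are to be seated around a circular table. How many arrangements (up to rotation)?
Circular: fix one position, arrange the rest. (8-1)! = 5040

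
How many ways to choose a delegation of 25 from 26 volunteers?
C(26,25) = 26!/(25!×1!) = 26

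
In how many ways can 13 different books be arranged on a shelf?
13! = 6227020800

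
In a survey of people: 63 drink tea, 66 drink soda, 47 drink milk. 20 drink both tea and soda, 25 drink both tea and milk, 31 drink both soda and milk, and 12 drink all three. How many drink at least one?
|A∪B∪C| = 63+66+47-20-25-31+12 = 112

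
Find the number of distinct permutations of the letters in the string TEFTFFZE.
8! / (2! × 1! × 3! × 2!) = 1680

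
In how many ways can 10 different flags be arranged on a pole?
10! = 3628800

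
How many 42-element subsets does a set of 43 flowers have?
C(43,42) = 43!/(42!×1!) = 43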